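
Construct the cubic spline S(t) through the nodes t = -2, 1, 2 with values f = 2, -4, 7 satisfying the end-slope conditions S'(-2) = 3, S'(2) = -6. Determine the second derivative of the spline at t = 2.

-63

Put σ_i = S'' at the i-th knot. Here h = (3, 1) and Δ = (-2, 11), so the interior equations h_(i-1)·σ_(i-1) + 2(h_(i-1)+h_i)·σ_i + h_i·σ_(i+1) = 6(Δ_i − Δ_(i-1)) read
  3·σ_0 + 8·σ_1 + 1·σ_2 = 6(Δ_1 - Δ_0) = 78
Clamped end conditions give two more equations: 2h_0·σ_0 + h_0·σ_1 = 6(Δ_0 - S'(-2)) = -30 and h_1·σ_1 + 2h_1·σ_2 = 6(S'(2) - Δ_1) = -102.
Solving: σ_0 = -17, σ_1 = 24, σ_2 = -63.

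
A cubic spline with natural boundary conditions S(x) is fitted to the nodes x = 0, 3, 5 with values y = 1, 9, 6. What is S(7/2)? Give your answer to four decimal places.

8.7969

Let m_i = S''(x_i). Step sizes h_i = 3, 2; slopes of the chords Δ_i = (y_(i+1) - y_i)/h_i = 8/3, -3/2.
  3·m_0 + 10·m_1 + 2·m_2 = 6(Δ_1 - Δ_0) = -25
Natural end conditions: m_0 = m_2 = 0.
Solving: m_0 = 0, m_1 = -5/2, m_2 = 0.
On [3, 5], S(x) = 9 + 1/6·(x - 3) - 5/4·(x - 3)² + 5/24·(x - 3)³.
With (x - 3) = 1/2: S(7/2) = 563/64.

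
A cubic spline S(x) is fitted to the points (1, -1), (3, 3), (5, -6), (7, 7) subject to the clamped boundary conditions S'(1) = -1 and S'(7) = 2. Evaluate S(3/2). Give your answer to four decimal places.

-0.4688

Put M_i = S'' at the i-th knot. Here h = (2, 2, 2) and Δ = (2, -9/2, 13/2), so the interior equations h_(i-1)·M_(i-1) + 2(h_(i-1)+h_i)·M_i + h_i·M_(i+1) = 6(Δ_i − Δ_(i-1)) read
  2·M_0 + 8·M_1 + 2·M_2 = 6(Δ_1 - Δ_0) = -39
  2·M_1 + 8·M_2 + 2·M_3 = 6(Δ_2 - Δ_1) = 66
Clamped end conditions give two more equations: 2h_0·M_0 + h_0·M_1 = 6(Δ_0 - S'(1)) = 18 and h_2·M_2 + 2h_2·M_3 = 6(S'(7) - Δ_2) = -27.
Hence M_0 = 10, M_1 = -11, M_2 = 29/2, M_3 = -14.
On [1, 3], S(x) = -1 - 1·(x - 1) + 5·(x - 1)² - 7/4·(x - 1)³.
With (x - 1) = 1/2: S(3/2) = -15/32.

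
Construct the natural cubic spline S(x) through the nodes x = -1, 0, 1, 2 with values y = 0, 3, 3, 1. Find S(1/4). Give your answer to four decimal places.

3.2969

Write σ_i for S''(x_i). With h_i = 1, 1, 1 and divided differences Δ_i = 3, 0, -2, the continuity of S' gives the tridiagonal system
  1·σ_0 + 4·σ_1 + 1·σ_2 = 6(Δ_1 - Δ_0) = -18
  1·σ_1 + 4·σ_2 + 1·σ_3 = 6(Δ_2 - Δ_1) = -12
Natural end conditions: σ_0 = σ_3 = 0.
Solving the tridiagonal system: σ_0 = 0, σ_1 = -4, σ_2 = -2, σ_3 = 0.
On [0, 1], S(x) = 3 + 5/3·x - 2·x² + 1/3·x³.
With x = 1/4: S(1/4) = 211/64.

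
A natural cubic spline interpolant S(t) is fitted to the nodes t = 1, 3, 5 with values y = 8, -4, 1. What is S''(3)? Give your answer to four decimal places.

6.3750

With M_i denoting the second derivative at x_i, h_i = 2, 2, and Δ_i = (y_(i+1) − y_i)/h_i = -6, 5/2:
  2·M_0 + 8·M_1 + 2·M_2 = 6(Δ_1 - Δ_0) = 51
Natural end conditions: M_0 = M_2 = 0.
Forward elimination and back-substitution give M_0 = 0, M_1 = 51/8, M_2 = 0.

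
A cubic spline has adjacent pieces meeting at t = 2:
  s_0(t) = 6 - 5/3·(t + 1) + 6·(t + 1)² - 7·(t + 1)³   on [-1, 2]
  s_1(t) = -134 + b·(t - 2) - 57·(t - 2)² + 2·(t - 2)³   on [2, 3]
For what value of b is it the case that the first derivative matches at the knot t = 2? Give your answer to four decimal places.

s_0'(t) = -5/3 + 12·(t + 1) - 21·(t + 1)², so s_0'(2) = -464/3. On the right, s_1'(2) = b, so b = -464/3.

-154.6667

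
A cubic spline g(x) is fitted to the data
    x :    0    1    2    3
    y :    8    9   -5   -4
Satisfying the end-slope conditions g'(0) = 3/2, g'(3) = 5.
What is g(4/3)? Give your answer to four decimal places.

With M_i denoting the second derivative at x_i, h_i = 1, 1, 1, and Δ_i = (y_(i+1) − y_i)/h_i = 1, -14, 1:
  1·M_0 + 4·M_1 + 1·M_2 = 6(Δ_1 - Δ_0) = -90
  1·M_1 + 4·M_2 + 1·M_3 = 6(Δ_2 - Δ_1) = 90
Clamped end conditions give two more equations: 2h_0·M_0 + h_0·M_1 = 6(Δ_0 - g'(0)) = -3 and h_2·M_2 + 2h_2·M_3 = 6(g'(3) - Δ_2) = 24.
Solving the tridiagonal system: M_0 = 236/15, M_1 = -517/15, M_2 = 482/15, M_3 = -61/15.
On [1, 2], g(x) = 9 - 118/15·(x - 1) - 517/30·(x - 1)² + 111/10·(x - 1)³.
With (x - 1) = 1/3: g(4/3) = 658/135.

4.8741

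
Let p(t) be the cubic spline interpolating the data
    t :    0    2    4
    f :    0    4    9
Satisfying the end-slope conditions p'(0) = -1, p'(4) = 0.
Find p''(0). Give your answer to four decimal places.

Put m_i = p'' at the i-th knot. Here h = (2, 2) and Δ = (2, 5/2), so the interior equations h_(i-1)·m_(i-1) + 2(h_(i-1)+h_i)·m_i + h_i·m_(i+1) = 6(Δ_i − Δ_(i-1)) read
  2·m_0 + 8·m_1 + 2·m_2 = 6(Δ_1 - Δ_0) = 3
Clamped end conditions give two more equations: 2h_0·m_0 + h_0·m_1 = 6(Δ_0 - p'(0)) = 18 and h_1·m_1 + 2h_1·m_2 = 6(p'(4) - Δ_1) = -15.
Forward elimination and back-substitution give m_0 = 35/8, m_1 = 1/4, m_2 = -31/8.

4.3750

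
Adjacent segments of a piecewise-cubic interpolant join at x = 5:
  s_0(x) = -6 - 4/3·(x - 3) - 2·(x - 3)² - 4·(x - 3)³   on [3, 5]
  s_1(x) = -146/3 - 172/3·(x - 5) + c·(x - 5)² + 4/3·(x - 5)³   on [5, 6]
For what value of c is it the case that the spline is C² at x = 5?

s_0''(x) = -4 - 24·(x - 3), so s_0''(5) = -52. On the right, s_1''(5) = 2c, so c = -26.

-26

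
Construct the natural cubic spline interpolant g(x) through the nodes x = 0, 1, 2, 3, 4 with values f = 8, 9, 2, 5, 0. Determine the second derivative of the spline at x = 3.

-18

Let M_i = g''(x_i). Step sizes h_i = 1, 1, 1, 1; slopes of the chords Δ_i = (y_(i+1) - y_i)/h_i = 1, -7, 3, -5.
  1·M_0 + 4·M_1 + 1·M_2 = 6(Δ_1 - Δ_0) = -48
  1·M_1 + 4·M_2 + 1·M_3 = 6(Δ_2 - Δ_1) = 60
  1·M_2 + 4·M_3 + 1·M_4 = 6(Δ_3 - Δ_2) = -48
Natural end conditions: M_0 = M_4 = 0.
Solving the tridiagonal system: M_0 = 0, M_1 = -18, M_2 = 24, M_3 = -18, M_4 = 0.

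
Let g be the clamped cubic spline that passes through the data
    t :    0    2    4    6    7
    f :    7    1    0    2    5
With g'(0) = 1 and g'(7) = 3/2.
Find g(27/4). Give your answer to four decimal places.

4.4579

Let σ_i = g''(x_i). Step sizes h_i = 2, 2, 2, 1; slopes of the chords Δ_i = (y_(i+1) - y_i)/h_i = -3, -1/2, 1, 3.
  2·σ_0 + 8·σ_1 + 2·σ_2 = 6(Δ_1 - Δ_0) = 15
  2·σ_1 + 8·σ_2 + 2·σ_3 = 6(Δ_2 - Δ_1) = 9
  2·σ_2 + 6·σ_3 + 1·σ_4 = 6(Δ_3 - Δ_2) = 12
Clamped end conditions give two more equations: 2h_0·σ_0 + h_0·σ_1 = 6(Δ_0 - g'(0)) = -24 and h_3·σ_3 + 2h_3·σ_4 = 6(g'(7) - Δ_3) = -9.
Hence σ_0 = -1381/172, σ_1 = 349/86, σ_2 = -121/172, σ_3 = 140/43, σ_4 = -527/86.
On [6, 7], g(t) = 2 + 505/172·(t - 6) + 70/43·(t - 6)² - 269/172·(t - 6)³.
With (t - 6) = 3/4: g(27/4) = 49073/11008.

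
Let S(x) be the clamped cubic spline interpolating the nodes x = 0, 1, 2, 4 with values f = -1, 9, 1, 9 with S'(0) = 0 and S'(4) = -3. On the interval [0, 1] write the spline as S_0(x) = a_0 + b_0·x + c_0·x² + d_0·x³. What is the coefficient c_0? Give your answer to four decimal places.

Let m_i = S''(x_i). Step sizes h_i = 1, 1, 2; slopes of the chords Δ_i = (y_(i+1) - y_i)/h_i = 10, -8, 4.
  1·m_0 + 4·m_1 + 1·m_2 = 6(Δ_1 - Δ_0) = -108
  1·m_1 + 6·m_2 + 2·m_3 = 6(Δ_2 - Δ_1) = 72
Clamped end conditions give two more equations: 2h_0·m_0 + h_0·m_1 = 6(Δ_0 - S'(0)) = 60 and h_2·m_2 + 2h_2·m_3 = 6(S'(4) - Δ_2) = -42.
Solving the tridiagonal system: m_0 = 591/11, m_1 = -522/11, m_2 = 309/11, m_3 = -270/11.
On [0, 1], with S_0(x) = a_0 + b_0·x + c_0·x² + d_0·x³: c_0 = m_0/2 = 591/22, d_0 = (m_1 - m_0)/(6h_0) = -371/22, b_0 = Δ_0 - h_0(2m_0 + m_1)/6 = 0.

26.8636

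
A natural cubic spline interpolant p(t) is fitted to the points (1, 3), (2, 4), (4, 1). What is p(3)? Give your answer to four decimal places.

Let σ_i = p''(x_i). Step sizes h_i = 1, 2; slopes of the chords Δ_i = (y_(i+1) - y_i)/h_i = 1, -3/2.
  1·σ_0 + 6·σ_1 + 2·σ_2 = 6(Δ_1 - Δ_0) = -15
Natural end conditions: σ_0 = σ_2 = 0.
Hence σ_0 = 0, σ_1 = -5/2, σ_2 = 0.
On [2, 4], p(t) = 4 + 1/6·(t - 2) - 5/4·(t - 2)² + 5/24·(t - 2)³.
With (t - 2) = 1: p(3) = 25/8.

3.1250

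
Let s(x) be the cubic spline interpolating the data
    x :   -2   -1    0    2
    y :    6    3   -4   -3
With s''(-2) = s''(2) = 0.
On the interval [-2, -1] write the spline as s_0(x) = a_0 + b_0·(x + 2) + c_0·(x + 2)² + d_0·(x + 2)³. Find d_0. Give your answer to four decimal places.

-1.3696

With m_i denoting the second derivative at x_i, h_i = 1, 1, 2, and Δ_i = (y_(i+1) − y_i)/h_i = -3, -7, 1/2:
  1·m_0 + 4·m_1 + 1·m_2 = 6(Δ_1 - Δ_0) = -24
  1·m_1 + 6·m_2 + 2·m_3 = 6(Δ_2 - Δ_1) = 45
Natural end conditions: m_0 = m_3 = 0.
Hence m_0 = 0, m_1 = -189/23, m_2 = 204/23, m_3 = 0.
On [-2, -1], with s_0(x) = a_0 + b_0·(x + 2) + c_0·(x + 2)² + d_0·(x + 2)³: c_0 = m_0/2 = 0, d_0 = (m_1 - m_0)/(6h_0) = -63/46, b_0 = Δ_0 - h_0(2m_0 + m_1)/6 = -75/46.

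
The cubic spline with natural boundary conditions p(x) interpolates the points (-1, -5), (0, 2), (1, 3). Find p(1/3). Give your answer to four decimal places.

With m_i denoting the second derivative at x_i, h_i = 1, 1, and Δ_i = (y_(i+1) − y_i)/h_i = 7, 1:
  1·m_0 + 4·m_1 + 1·m_2 = 6(Δ_1 - Δ_0) = -36
Natural end conditions: m_0 = m_2 = 0.
Solving: m_0 = 0, m_1 = -9, m_2 = 0.
On [0, 1], p(x) = 2 + 4·x - 9/2·x² + 3/2·x³.
With x = 1/3: p(1/3) = 26/9.

2.8889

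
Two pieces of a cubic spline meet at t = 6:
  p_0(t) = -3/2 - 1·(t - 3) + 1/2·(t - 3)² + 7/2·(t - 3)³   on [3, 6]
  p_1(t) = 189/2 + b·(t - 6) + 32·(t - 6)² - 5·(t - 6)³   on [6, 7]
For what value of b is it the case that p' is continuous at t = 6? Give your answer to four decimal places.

p_0'(t) = -1 + 1·(t - 3) + 21/2·(t - 3)², so p_0'(6) = 193/2. On the right, p_1'(6) = b, so b = 193/2.

96.5000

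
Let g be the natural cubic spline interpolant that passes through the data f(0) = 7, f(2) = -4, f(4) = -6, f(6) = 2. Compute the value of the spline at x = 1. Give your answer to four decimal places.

Put M_i = g'' at the i-th knot. Here h = (2, 2, 2) and Δ = (-11/2, -1, 4), so the interior equations h_(i-1)·M_(i-1) + 2(h_(i-1)+h_i)·M_i + h_i·M_(i+1) = 6(Δ_i − Δ_(i-1)) read
  2·M_0 + 8·M_1 + 2·M_2 = 6(Δ_1 - Δ_0) = 27
  2·M_1 + 8·M_2 + 2·M_3 = 6(Δ_2 - Δ_1) = 30
Natural end conditions: M_0 = M_3 = 0.
Solving the tridiagonal system: M_0 = 0, M_1 = 13/5, M_2 = 31/10, M_3 = 0.
On [0, 2], g(x) = 7 - 191/30·x + 0·x² + 13/60·x³.
With x = 1: g(1) = 17/20.

0.8500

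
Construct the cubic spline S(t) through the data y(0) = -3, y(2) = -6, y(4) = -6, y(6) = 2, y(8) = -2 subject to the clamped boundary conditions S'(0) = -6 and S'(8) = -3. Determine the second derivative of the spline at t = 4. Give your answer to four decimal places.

5.0625

Write m_i for S''(x_i). With h_i = 2, 2, 2, 2 and divided differences Δ_i = -3/2, 0, 4, -2, the continuity of S' gives the tridiagonal system
  2·m_0 + 8·m_1 + 2·m_2 = 6(Δ_1 - Δ_0) = 9
  2·m_1 + 8·m_2 + 2·m_3 = 6(Δ_2 - Δ_1) = 24
  2·m_2 + 8·m_3 + 2·m_4 = 6(Δ_3 - Δ_2) = -36
Clamped end conditions give two more equations: 2h_0·m_0 + h_0·m_1 = 6(Δ_0 - S'(0)) = 27 and h_3·m_3 + 2h_3·m_4 = 6(S'(8) - Δ_3) = -6.
Solving the tridiagonal system: m_0 = 873/112, m_1 = -117/56, m_2 = 81/16, m_3 = -345/56, m_4 = 177/112.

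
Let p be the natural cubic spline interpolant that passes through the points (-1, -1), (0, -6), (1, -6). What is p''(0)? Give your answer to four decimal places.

Put M_i = p'' at the i-th knot. Here h = (1, 1) and Δ = (-5, 0), so the interior equations h_(i-1)·M_(i-1) + 2(h_(i-1)+h_i)·M_i + h_i·M_(i+1) = 6(Δ_i − Δ_(i-1)) read
  1·M_0 + 4·M_1 + 1·M_2 = 6(Δ_1 - Δ_0) = 30
Natural end conditions: M_0 = M_2 = 0.
Solving the tridiagonal system: M_0 = 0, M_1 = 15/2, M_2 = 0.

7.5000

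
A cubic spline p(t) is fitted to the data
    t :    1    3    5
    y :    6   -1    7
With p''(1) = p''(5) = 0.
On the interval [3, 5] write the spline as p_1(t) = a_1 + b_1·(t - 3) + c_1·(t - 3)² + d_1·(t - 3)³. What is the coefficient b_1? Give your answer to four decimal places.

0.2500

Put M_i = p'' at the i-th knot. Here h = (2, 2) and Δ = (-7/2, 4), so the interior equations h_(i-1)·M_(i-1) + 2(h_(i-1)+h_i)·M_i + h_i·M_(i+1) = 6(Δ_i − Δ_(i-1)) read
  2·M_0 + 8·M_1 + 2·M_2 = 6(Δ_1 - Δ_0) = 45
Natural end conditions: M_0 = M_2 = 0.
Forward elimination and back-substitution give M_0 = 0, M_1 = 45/8, M_2 = 0.
On [3, 5], with p_1(t) = a_1 + b_1·(t - 3) + c_1·(t - 3)² + d_1·(t - 3)³: c_1 = M_1/2 = 45/16, d_1 = (M_2 - M_1)/(6h_1) = -15/32, b_1 = Δ_1 - h_1(2M_1 + M_2)/6 = 1/4.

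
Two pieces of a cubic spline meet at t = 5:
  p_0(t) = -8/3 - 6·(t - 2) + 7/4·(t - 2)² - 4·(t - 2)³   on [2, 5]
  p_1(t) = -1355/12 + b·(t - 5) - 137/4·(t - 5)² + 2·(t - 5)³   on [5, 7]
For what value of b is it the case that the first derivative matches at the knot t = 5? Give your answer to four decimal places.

-103.5000

p_0'(t) = -6 + 7/2·(t - 2) - 12·(t - 2)², so p_0'(5) = -207/2. On the right, p_1'(5) = b, so b = -207/2.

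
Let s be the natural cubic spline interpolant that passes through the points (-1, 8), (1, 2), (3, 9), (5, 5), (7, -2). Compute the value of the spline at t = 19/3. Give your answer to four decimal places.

0.2698

Let σ_i = s''(x_i). Step sizes h_i = 2, 2, 2, 2; slopes of the chords Δ_i = (y_(i+1) - y_i)/h_i = -3, 7/2, -2, -7/2.
  2·σ_0 + 8·σ_1 + 2·σ_2 = 6(Δ_1 - Δ_0) = 39
  2·σ_1 + 8·σ_2 + 2·σ_3 = 6(Δ_2 - Δ_1) = -33
  2·σ_2 + 8·σ_3 + 2·σ_4 = 6(Δ_3 - Δ_2) = -9
Natural end conditions: σ_0 = σ_4 = 0.
Solving: σ_0 = 0, σ_1 = 177/28, σ_2 = -81/14, σ_3 = 9/28, σ_4 = 0.
On [5, 7], s(t) = 5 - 26/7·(t - 5) + 9/56·(t - 5)² - 3/112·(t - 5)³.
With (t - 5) = 4/3: s(19/3) = 17/63.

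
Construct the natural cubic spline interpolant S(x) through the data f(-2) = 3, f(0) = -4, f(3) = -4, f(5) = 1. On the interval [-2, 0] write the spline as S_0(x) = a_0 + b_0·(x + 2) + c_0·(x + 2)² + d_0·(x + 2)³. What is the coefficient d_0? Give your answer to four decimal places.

Write σ_i for S''(x_i). With h_i = 2, 3, 2 and divided differences Δ_i = -7/2, 0, 5/2, the continuity of S' gives the tridiagonal system
  2·σ_0 + 10·σ_1 + 3·σ_2 = 6(Δ_1 - Δ_0) = 21
  3·σ_1 + 10·σ_2 + 2·σ_3 = 6(Δ_2 - Δ_1) = 15
Natural end conditions: σ_0 = σ_3 = 0.
Hence σ_0 = 0, σ_1 = 165/91, σ_2 = 87/91, σ_3 = 0.
On [-2, 0], with S_0(x) = a_0 + b_0·(x + 2) + c_0·(x + 2)² + d_0·(x + 2)³: c_0 = σ_0/2 = 0, d_0 = (σ_1 - σ_0)/(6h_0) = 55/364, b_0 = Δ_0 - h_0(2σ_0 + σ_1)/6 = -747/182.

0.1511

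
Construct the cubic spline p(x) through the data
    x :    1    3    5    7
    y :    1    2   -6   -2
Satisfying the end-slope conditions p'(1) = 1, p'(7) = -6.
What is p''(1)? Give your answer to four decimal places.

Let σ_i = p''(x_i). Step sizes h_i = 2, 2, 2; slopes of the chords Δ_i = (y_(i+1) - y_i)/h_i = 1/2, -4, 2.
  2·σ_0 + 8·σ_1 + 2·σ_2 = 6(Δ_1 - Δ_0) = -27
  2·σ_1 + 8·σ_2 + 2·σ_3 = 6(Δ_2 - Δ_1) = 36
Clamped end conditions give two more equations: 2h_0·σ_0 + h_0·σ_1 = 6(Δ_0 - p'(1)) = -3 and h_2·σ_2 + 2h_2·σ_3 = 6(p'(7) - Δ_2) = -48.
Solving the tridiagonal system: σ_0 = 77/30, σ_1 = -199/30, σ_2 = 157/15, σ_3 = -517/30.

2.5667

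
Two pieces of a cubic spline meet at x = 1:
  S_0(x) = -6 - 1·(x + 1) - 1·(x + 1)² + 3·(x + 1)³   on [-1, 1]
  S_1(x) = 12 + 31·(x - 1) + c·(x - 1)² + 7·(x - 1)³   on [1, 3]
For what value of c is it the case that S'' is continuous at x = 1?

17

S_0''(x) = -2 + 18·(x + 1), so S_0''(1) = 34. On the right, S_1''(1) = 2c, so c = 17.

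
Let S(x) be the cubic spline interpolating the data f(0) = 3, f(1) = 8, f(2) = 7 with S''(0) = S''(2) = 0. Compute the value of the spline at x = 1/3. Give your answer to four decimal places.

5.1111

Put M_i = S'' at the i-th knot. Here h = (1, 1) and Δ = (5, -1), so the interior equations h_(i-1)·M_(i-1) + 2(h_(i-1)+h_i)·M_i + h_i·M_(i+1) = 6(Δ_i − Δ_(i-1)) read
  1·M_0 + 4·M_1 + 1·M_2 = 6(Δ_1 - Δ_0) = -36
Natural end conditions: M_0 = M_2 = 0.
Hence M_0 = 0, M_1 = -9, M_2 = 0.
On [0, 1], S(x) = 3 + 13/2·x + 0·x² - 3/2·x³.
With x = 1/3: S(1/3) = 46/9.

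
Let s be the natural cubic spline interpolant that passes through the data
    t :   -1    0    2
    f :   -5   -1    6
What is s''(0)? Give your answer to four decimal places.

Write σ_i for s''(x_i). With h_i = 1, 2 and divided differences Δ_i = 4, 7/2, the continuity of s' gives the tridiagonal system
  1·σ_0 + 6·σ_1 + 2·σ_2 = 6(Δ_1 - Δ_0) = -3
Natural end conditions: σ_0 = σ_2 = 0.
Forward elimination and back-substitution give σ_0 = 0, σ_1 = -1/2, σ_2 = 0.

-0.5000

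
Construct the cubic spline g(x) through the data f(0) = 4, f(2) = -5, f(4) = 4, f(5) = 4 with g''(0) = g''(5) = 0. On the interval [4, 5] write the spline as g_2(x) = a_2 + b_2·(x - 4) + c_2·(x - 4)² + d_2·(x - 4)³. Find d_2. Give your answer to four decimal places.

Let σ_i = g''(x_i). Step sizes h_i = 2, 2, 1; slopes of the chords Δ_i = (y_(i+1) - y_i)/h_i = -9/2, 9/2, 0.
  2·σ_0 + 8·σ_1 + 2·σ_2 = 6(Δ_1 - Δ_0) = 54
  2·σ_1 + 6·σ_2 + 1·σ_3 = 6(Δ_2 - Δ_1) = -27
Natural end conditions: σ_0 = σ_3 = 0.
Solving the tridiagonal system: σ_0 = 0, σ_1 = 189/22, σ_2 = -81/11, σ_3 = 0.
On [4, 5], with g_2(x) = a_2 + b_2·(x - 4) + c_2·(x - 4)² + d_2·(x - 4)³: c_2 = σ_2/2 = -81/22, d_2 = (σ_3 - σ_2)/(6h_2) = 27/22, b_2 = Δ_2 - h_2(2σ_2 + σ_3)/6 = 27/11.

1.2273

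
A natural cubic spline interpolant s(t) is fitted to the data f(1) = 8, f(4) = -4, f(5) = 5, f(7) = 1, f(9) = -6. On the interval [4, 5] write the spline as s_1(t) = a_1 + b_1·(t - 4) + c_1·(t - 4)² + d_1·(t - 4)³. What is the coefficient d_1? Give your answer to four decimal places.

With M_i denoting the second derivative at x_i, h_i = 3, 1, 2, 2, and Δ_i = (y_(i+1) − y_i)/h_i = -4, 9, -2, -7/2:
  3·M_0 + 8·M_1 + 1·M_2 = 6(Δ_1 - Δ_0) = 78
  1·M_1 + 6·M_2 + 2·M_3 = 6(Δ_2 - Δ_1) = -66
  2·M_2 + 8·M_3 + 2·M_4 = 6(Δ_3 - Δ_2) = -9
Natural end conditions: M_0 = M_4 = 0.
Solving the tridiagonal system: M_0 = 0, M_1 = 1971/172, M_2 = -588/43, M_3 = 789/344, M_4 = 0.
On [4, 5], with s_1(t) = a_1 + b_1·(t - 4) + c_1·(t - 4)² + d_1·(t - 4)³: c_1 = M_1/2 = 1971/344, d_1 = (M_2 - M_1)/(6h_1) = -1441/344, b_1 = Δ_1 - h_1(2M_1 + M_2)/6 = 1283/172.

-4.1890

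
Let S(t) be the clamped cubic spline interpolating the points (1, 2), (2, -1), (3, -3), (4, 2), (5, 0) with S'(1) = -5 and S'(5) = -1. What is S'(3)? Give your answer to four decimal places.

2.5714

Write m_i for S''(x_i). With h_i = 1, 1, 1, 1 and divided differences Δ_i = -3, -2, 5, -2, the continuity of S' gives the tridiagonal system
  1·m_0 + 4·m_1 + 1·m_2 = 6(Δ_1 - Δ_0) = 6
  1·m_1 + 4·m_2 + 1·m_3 = 6(Δ_2 - Δ_1) = 42
  1·m_2 + 4·m_3 + 1·m_4 = 6(Δ_3 - Δ_2) = -42
Clamped end conditions give two more equations: 2h_0·m_0 + h_0·m_1 = 6(Δ_0 - S'(1)) = 12 and h_3·m_3 + 2h_3·m_4 = 6(S'(5) - Δ_3) = 6.
Hence m_0 = 58/7, m_1 = -32/7, m_2 = 16, m_3 = -122/7, m_4 = 82/7.
On [3, 4], S'(t) = b_2 + 2c_2·(t - 3) + 3d_2·(t - 3)² with b_2 = Δ_2 - h_2(2m_2 + m_3)/6 = 18/7, c_2 = m_2/2 = 8, d_2 = (m_3 - m_2)/(6h_2) = -39/7. So S'(3) = 18/7.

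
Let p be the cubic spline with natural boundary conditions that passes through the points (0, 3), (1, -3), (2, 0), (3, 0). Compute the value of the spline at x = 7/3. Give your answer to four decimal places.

Put M_i = p'' at the i-th knot. Here h = (1, 1, 1) and Δ = (-6, 3, 0), so the interior equations h_(i-1)·M_(i-1) + 2(h_(i-1)+h_i)·M_i + h_i·M_(i+1) = 6(Δ_i − Δ_(i-1)) read
  1·M_0 + 4·M_1 + 1·M_2 = 6(Δ_1 - Δ_0) = 54
  1·M_1 + 4·M_2 + 1·M_3 = 6(Δ_2 - Δ_1) = -18
Natural end conditions: M_0 = M_3 = 0.
Hence M_0 = 0, M_1 = 78/5, M_2 = -42/5, M_3 = 0.
On [2, 3], p(x) = 0 + 14/5·(x - 2) - 21/5·(x - 2)² + 7/5·(x - 2)³.
With (x - 2) = 1/3: p(7/3) = 14/27.

0.5185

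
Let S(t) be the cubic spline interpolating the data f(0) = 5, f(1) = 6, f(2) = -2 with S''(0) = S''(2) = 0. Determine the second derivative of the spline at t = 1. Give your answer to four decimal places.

-13.5000

Let M_i = S''(x_i). Step sizes h_i = 1, 1; slopes of the chords Δ_i = (y_(i+1) - y_i)/h_i = 1, -8.
  1·M_0 + 4·M_1 + 1·M_2 = 6(Δ_1 - Δ_0) = -54
Natural end conditions: M_0 = M_2 = 0.
Hence M_0 = 0, M_1 = -27/2, M_2 = 0.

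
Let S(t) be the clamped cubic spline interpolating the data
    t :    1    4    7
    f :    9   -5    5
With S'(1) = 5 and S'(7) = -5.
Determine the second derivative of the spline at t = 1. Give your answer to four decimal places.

Put m_i = S'' at the i-th knot. Here h = (3, 3) and Δ = (-14/3, 10/3), so the interior equations h_(i-1)·m_(i-1) + 2(h_(i-1)+h_i)·m_i + h_i·m_(i+1) = 6(Δ_i − Δ_(i-1)) read
  3·m_0 + 12·m_1 + 3·m_2 = 6(Δ_1 - Δ_0) = 48
Clamped end conditions give two more equations: 2h_0·m_0 + h_0·m_1 = 6(Δ_0 - S'(1)) = -58 and h_1·m_1 + 2h_1·m_2 = 6(S'(7) - Δ_1) = -50.
Solving the tridiagonal system: m_0 = -46/3, m_1 = 34/3, m_2 = -14.

-15.3333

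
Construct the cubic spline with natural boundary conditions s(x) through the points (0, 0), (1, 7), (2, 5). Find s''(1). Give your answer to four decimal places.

Put M_i = s'' at the i-th knot. Here h = (1, 1) and Δ = (7, -2), so the interior equations h_(i-1)·M_(i-1) + 2(h_(i-1)+h_i)·M_i + h_i·M_(i+1) = 6(Δ_i − Δ_(i-1)) read
  1·M_0 + 4·M_1 + 1·M_2 = 6(Δ_1 - Δ_0) = -54
Natural end conditions: M_0 = M_2 = 0.
Hence M_0 = 0, M_1 = -27/2, M_2 = 0.

-13.5000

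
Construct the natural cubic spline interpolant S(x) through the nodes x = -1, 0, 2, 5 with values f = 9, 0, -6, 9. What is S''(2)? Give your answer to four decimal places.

3.8571

Put m_i = S'' at the i-th knot. Here h = (1, 2, 3) and Δ = (-9, -3, 5), so the interior equations h_(i-1)·m_(i-1) + 2(h_(i-1)+h_i)·m_i + h_i·m_(i+1) = 6(Δ_i − Δ_(i-1)) read
  1·m_0 + 6·m_1 + 2·m_2 = 6(Δ_1 - Δ_0) = 36
  2·m_1 + 10·m_2 + 3·m_3 = 6(Δ_2 - Δ_1) = 48
Natural end conditions: m_0 = m_3 = 0.
Solving the tridiagonal system: m_0 = 0, m_1 = 33/7, m_2 = 27/7, m_3 = 0.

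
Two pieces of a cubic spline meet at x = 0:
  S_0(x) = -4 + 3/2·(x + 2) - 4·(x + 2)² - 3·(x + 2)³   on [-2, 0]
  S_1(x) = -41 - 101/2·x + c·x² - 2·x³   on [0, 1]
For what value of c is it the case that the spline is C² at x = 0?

-22

S_0''(x) = -8 - 18·(x + 2), so S_0''(0) = -44. On the right, S_1''(0) = 2c, so c = -22.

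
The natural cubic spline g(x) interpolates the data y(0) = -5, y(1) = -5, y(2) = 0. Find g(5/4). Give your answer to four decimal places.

-4.1602

Put M_i = g'' at the i-th knot. Here h = (1, 1) and Δ = (0, 5), so the interior equations h_(i-1)·M_(i-1) + 2(h_(i-1)+h_i)·M_i + h_i·M_(i+1) = 6(Δ_i − Δ_(i-1)) read
  1·M_0 + 4·M_1 + 1·M_2 = 6(Δ_1 - Δ_0) = 30
Natural end conditions: M_0 = M_2 = 0.
Solving the tridiagonal system: M_0 = 0, M_1 = 15/2, M_2 = 0.
On [1, 2], g(x) = -5 + 5/2·(x - 1) + 15/4·(x - 1)² - 5/4·(x - 1)³.
With (x - 1) = 1/4: g(5/4) = -1065/256.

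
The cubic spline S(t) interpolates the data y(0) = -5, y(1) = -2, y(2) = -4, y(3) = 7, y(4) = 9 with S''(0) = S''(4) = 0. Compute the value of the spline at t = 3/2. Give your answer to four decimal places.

Let σ_i = S''(x_i). Step sizes h_i = 1, 1, 1, 1; slopes of the chords Δ_i = (y_(i+1) - y_i)/h_i = 3, -2, 11, 2.
  1·σ_0 + 4·σ_1 + 1·σ_2 = 6(Δ_1 - Δ_0) = -30
  1·σ_1 + 4·σ_2 + 1·σ_3 = 6(Δ_2 - Δ_1) = 78
  1·σ_2 + 4·σ_3 + 1·σ_4 = 6(Δ_3 - Δ_2) = -54
Natural end conditions: σ_0 = σ_4 = 0.
Forward elimination and back-substitution give σ_0 = 0, σ_1 = -102/7, σ_2 = 198/7, σ_3 = -144/7, σ_4 = 0.
On [1, 2], S(t) = -2 - 13/7·(t - 1) - 51/7·(t - 1)² + 50/7·(t - 1)³.
With (t - 1) = 1/2: S(3/2) = -27/7.

-3.8571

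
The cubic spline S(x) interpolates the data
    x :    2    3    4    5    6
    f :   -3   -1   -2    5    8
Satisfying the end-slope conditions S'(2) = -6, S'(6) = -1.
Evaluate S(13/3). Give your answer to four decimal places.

-0.3783

Let m_i = S''(x_i). Step sizes h_i = 1, 1, 1, 1; slopes of the chords Δ_i = (y_(i+1) - y_i)/h_i = 2, -1, 7, 3.
  1·m_0 + 4·m_1 + 1·m_2 = 6(Δ_1 - Δ_0) = -18
  1·m_1 + 4·m_2 + 1·m_3 = 6(Δ_2 - Δ_1) = 48
  1·m_2 + 4·m_3 + 1·m_4 = 6(Δ_3 - Δ_2) = -24
Clamped end conditions give two more equations: 2h_0·m_0 + h_0·m_1 = 6(Δ_0 - S'(2)) = 48 and h_3·m_3 + 2h_3·m_4 = 6(S'(6) - Δ_3) = -24.
Forward elimination and back-substitution give m_0 = 457/14, m_1 = -121/7, m_2 = 37/2, m_3 = -61/7, m_4 = -107/14.
On [4, 5], S(x) = -2 + 16/7·(x - 4) + 37/4·(x - 4)² - 127/28·(x - 4)³.
With (x - 4) = 1/3: S(13/3) = -143/378.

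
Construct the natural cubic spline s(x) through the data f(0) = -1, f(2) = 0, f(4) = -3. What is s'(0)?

Let m_i = s''(x_i). Step sizes h_i = 2, 2; slopes of the chords Δ_i = (y_(i+1) - y_i)/h_i = 1/2, -3/2.
  2·m_0 + 8·m_1 + 2·m_2 = 6(Δ_1 - Δ_0) = -12
Natural end conditions: m_0 = m_2 = 0.
Solving: m_0 = 0, m_1 = -3/2, m_2 = 0.
On [0, 2], s'(x) = b_0 + 2c_0·x + 3d_0·x² with b_0 = Δ_0 - h_0(2m_0 + m_1)/6 = 1, c_0 = m_0/2 = 0, d_0 = (m_1 - m_0)/(6h_0) = -1/8. So s'(0) = 1.

1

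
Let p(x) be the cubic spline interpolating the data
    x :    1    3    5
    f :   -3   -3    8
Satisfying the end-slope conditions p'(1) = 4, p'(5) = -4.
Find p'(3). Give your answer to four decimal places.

Write σ_i for p''(x_i). With h_i = 2, 2 and divided differences Δ_i = 0, 11/2, the continuity of p' gives the tridiagonal system
  2·σ_0 + 8·σ_1 + 2·σ_2 = 6(Δ_1 - Δ_0) = 33
Clamped end conditions give two more equations: 2h_0·σ_0 + h_0·σ_1 = 6(Δ_0 - p'(1)) = -24 and h_1·σ_1 + 2h_1·σ_2 = 6(p'(5) - Δ_1) = -57.
Forward elimination and back-substitution give σ_0 = -97/8, σ_1 = 49/4, σ_2 = -163/8.
On [3, 5], p'(x) = b_1 + 2c_1·(x - 3) + 3d_1·(x - 3)² with b_1 = Δ_1 - h_1(2σ_1 + σ_2)/6 = 33/8, c_1 = σ_1/2 = 49/8, d_1 = (σ_2 - σ_1)/(6h_1) = -87/32. So p'(3) = 33/8.

4.1250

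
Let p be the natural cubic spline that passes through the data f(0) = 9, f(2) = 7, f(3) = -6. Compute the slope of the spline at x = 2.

Let M_i = p''(x_i). Step sizes h_i = 2, 1; slopes of the chords Δ_i = (y_(i+1) - y_i)/h_i = -1, -13.
  2·M_0 + 6·M_1 + 1·M_2 = 6(Δ_1 - Δ_0) = -72
Natural end conditions: M_0 = M_2 = 0.
Solving: M_0 = 0, M_1 = -12, M_2 = 0.
On [2, 3], p'(x) = b_1 + 2c_1·(x - 2) + 3d_1·(x - 2)² with b_1 = Δ_1 - h_1(2M_1 + M_2)/6 = -9, c_1 = M_1/2 = -6, d_1 = (M_2 - M_1)/(6h_1) = 2. So p'(2) = -9.

-9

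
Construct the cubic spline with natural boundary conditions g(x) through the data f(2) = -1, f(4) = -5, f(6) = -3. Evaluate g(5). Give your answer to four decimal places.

-4.5625

Write m_i for g''(x_i). With h_i = 2, 2 and divided differences Δ_i = -2, 1, the continuity of g' gives the tridiagonal system
  2·m_0 + 8·m_1 + 2·m_2 = 6(Δ_1 - Δ_0) = 18
Natural end conditions: m_0 = m_2 = 0.
Forward elimination and back-substitution give m_0 = 0, m_1 = 9/4, m_2 = 0.
On [4, 6], g(x) = -5 - 1/2·(x - 4) + 9/8·(x - 4)² - 3/16·(x - 4)³.
With (x - 4) = 1: g(5) = -73/16.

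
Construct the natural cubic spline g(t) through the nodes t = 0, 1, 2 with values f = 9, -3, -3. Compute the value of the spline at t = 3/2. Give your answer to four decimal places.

Write σ_i for g''(x_i). With h_i = 1, 1 and divided differences Δ_i = -12, 0, the continuity of g' gives the tridiagonal system
  1·σ_0 + 4·σ_1 + 1·σ_2 = 6(Δ_1 - Δ_0) = 72
Natural end conditions: σ_0 = σ_2 = 0.
Forward elimination and back-substitution give σ_0 = 0, σ_1 = 18, σ_2 = 0.
On [1, 2], g(t) = -3 - 6·(t - 1) + 9·(t - 1)² - 3·(t - 1)³.
With (t - 1) = 1/2: g(3/2) = -33/8.

-4.1250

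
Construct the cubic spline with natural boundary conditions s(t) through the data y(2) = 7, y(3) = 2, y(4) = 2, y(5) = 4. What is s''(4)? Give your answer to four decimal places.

With m_i denoting the second derivative at x_i, h_i = 1, 1, 1, and Δ_i = (y_(i+1) − y_i)/h_i = -5, 0, 2:
  1·m_0 + 4·m_1 + 1·m_2 = 6(Δ_1 - Δ_0) = 30
  1·m_1 + 4·m_2 + 1·m_3 = 6(Δ_2 - Δ_1) = 12
Natural end conditions: m_0 = m_3 = 0.
Forward elimination and back-substitution give m_0 = 0, m_1 = 36/5, m_2 = 6/5, m_3 = 0.

1.2000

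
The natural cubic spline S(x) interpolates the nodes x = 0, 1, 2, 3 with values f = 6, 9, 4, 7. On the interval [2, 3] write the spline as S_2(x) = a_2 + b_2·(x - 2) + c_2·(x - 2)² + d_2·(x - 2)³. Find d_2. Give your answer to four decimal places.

Write m_i for S''(x_i). With h_i = 1, 1, 1 and divided differences Δ_i = 3, -5, 3, the continuity of S' gives the tridiagonal system
  1·m_0 + 4·m_1 + 1·m_2 = 6(Δ_1 - Δ_0) = -48
  1·m_1 + 4·m_2 + 1·m_3 = 6(Δ_2 - Δ_1) = 48
Natural end conditions: m_0 = m_3 = 0.
Hence m_0 = 0, m_1 = -16, m_2 = 16, m_3 = 0.
On [2, 3], with S_2(x) = a_2 + b_2·(x - 2) + c_2·(x - 2)² + d_2·(x - 2)³: c_2 = m_2/2 = 8, d_2 = (m_3 - m_2)/(6h_2) = -8/3, b_2 = Δ_2 - h_2(2m_2 + m_3)/6 = -7/3.

-2.6667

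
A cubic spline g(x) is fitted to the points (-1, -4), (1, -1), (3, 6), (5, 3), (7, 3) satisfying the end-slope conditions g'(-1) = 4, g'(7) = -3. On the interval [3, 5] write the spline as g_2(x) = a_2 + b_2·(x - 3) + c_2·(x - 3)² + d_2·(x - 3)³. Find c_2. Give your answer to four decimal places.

Let M_i = g''(x_i). Step sizes h_i = 2, 2, 2, 2; slopes of the chords Δ_i = (y_(i+1) - y_i)/h_i = 3/2, 7/2, -3/2, 0.
  2·M_0 + 8·M_1 + 2·M_2 = 6(Δ_1 - Δ_0) = 12
  2·M_1 + 8·M_2 + 2·M_3 = 6(Δ_2 - Δ_1) = -30
  2·M_2 + 8·M_3 + 2·M_4 = 6(Δ_3 - Δ_2) = 9
Clamped end conditions give two more equations: 2h_0·M_0 + h_0·M_1 = 6(Δ_0 - g'(-1)) = -15 and h_3·M_3 + 2h_3·M_4 = 6(g'(7) - Δ_3) = -18.
Hence M_0 = -671/112, M_1 = 251/56, M_2 = -95/16, M_3 = 239/56, M_4 = -743/112.
On [3, 5], with g_2(x) = a_2 + b_2·(x - 3) + c_2·(x - 3)² + d_2·(x - 3)³: c_2 = M_2/2 = -95/32, d_2 = (M_3 - M_2)/(6h_2) = 381/448, b_2 = Δ_2 - h_2(2M_2 + M_3)/6 = 29/28.

-2.9688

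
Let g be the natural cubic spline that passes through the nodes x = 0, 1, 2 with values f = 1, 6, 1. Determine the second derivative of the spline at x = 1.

-15

Write m_i for g''(x_i). With h_i = 1, 1 and divided differences Δ_i = 5, -5, the continuity of g' gives the tridiagonal system
  1·m_0 + 4·m_1 + 1·m_2 = 6(Δ_1 - Δ_0) = -60
Natural end conditions: m_0 = m_2 = 0.
Forward elimination and back-substitution give m_0 = 0, m_1 = -15, m_2 = 0.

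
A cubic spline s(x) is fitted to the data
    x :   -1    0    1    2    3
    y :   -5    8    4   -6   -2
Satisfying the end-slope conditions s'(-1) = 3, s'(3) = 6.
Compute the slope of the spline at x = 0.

With σ_i denoting the second derivative at x_i, h_i = 1, 1, 1, 1, and Δ_i = (y_(i+1) − y_i)/h_i = 13, -4, -10, 4:
  1·σ_0 + 4·σ_1 + 1·σ_2 = 6(Δ_1 - Δ_0) = -102
  1·σ_1 + 4·σ_2 + 1·σ_3 = 6(Δ_2 - Δ_1) = -36
  1·σ_2 + 4·σ_3 + 1·σ_4 = 6(Δ_3 - Δ_2) = 84
Clamped end conditions give two more equations: 2h_0·σ_0 + h_0·σ_1 = 6(Δ_0 - s'(-1)) = 60 and h_3·σ_3 + 2h_3·σ_4 = 6(s'(3) - Δ_3) = 12.
Solving: σ_0 = 48, σ_1 = -36, σ_2 = -6, σ_3 = 24, σ_4 = -6.
On [0, 1], s'(x) = b_1 + 2c_1·x + 3d_1·x² with b_1 = Δ_1 - h_1(2σ_1 + σ_2)/6 = 9, c_1 = σ_1/2 = -18, d_1 = (σ_2 - σ_1)/(6h_1) = 5. So s'(0) = 9.

9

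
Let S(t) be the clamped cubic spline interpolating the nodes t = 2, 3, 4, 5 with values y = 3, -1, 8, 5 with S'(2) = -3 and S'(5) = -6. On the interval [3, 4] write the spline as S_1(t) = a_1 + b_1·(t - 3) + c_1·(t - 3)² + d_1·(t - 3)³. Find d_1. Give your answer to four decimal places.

-9.6000

With M_i denoting the second derivative at x_i, h_i = 1, 1, 1, and Δ_i = (y_(i+1) − y_i)/h_i = -4, 9, -3:
  1·M_0 + 4·M_1 + 1·M_2 = 6(Δ_1 - Δ_0) = 78
  1·M_1 + 4·M_2 + 1·M_3 = 6(Δ_2 - Δ_1) = -72
Clamped end conditions give two more equations: 2h_0·M_0 + h_0·M_1 = 6(Δ_0 - S'(2)) = -6 and h_2·M_2 + 2h_2·M_3 = 6(S'(5) - Δ_2) = -18.
Forward elimination and back-substitution give M_0 = -92/5, M_1 = 154/5, M_2 = -134/5, M_3 = 22/5.
On [3, 4], with S_1(t) = a_1 + b_1·(t - 3) + c_1·(t - 3)² + d_1·(t - 3)³: c_1 = M_1/2 = 77/5, d_1 = (M_2 - M_1)/(6h_1) = -48/5, b_1 = Δ_1 - h_1(2M_1 + M_2)/6 = 16/5.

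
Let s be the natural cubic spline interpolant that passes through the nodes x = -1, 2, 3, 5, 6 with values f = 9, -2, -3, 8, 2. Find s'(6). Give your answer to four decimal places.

With M_i denoting the second derivative at x_i, h_i = 3, 1, 2, 1, and Δ_i = (y_(i+1) − y_i)/h_i = -11/3, -1, 11/2, -6:
  3·M_0 + 8·M_1 + 1·M_2 = 6(Δ_1 - Δ_0) = 16
  1·M_1 + 6·M_2 + 2·M_3 = 6(Δ_2 - Δ_1) = 39
  2·M_2 + 6·M_3 + 1·M_4 = 6(Δ_3 - Δ_2) = -69
Natural end conditions: M_0 = M_4 = 0.
Hence M_0 = 0, M_1 = 14/25, M_2 = 288/25, M_3 = -767/50, M_4 = 0.
On [5, 6], s'(x) = b_3 + 2c_3·(x - 5) + 3d_3·(x - 5)² with b_3 = Δ_3 - h_3(2M_3 + M_4)/6 = -133/150, c_3 = M_3/2 = -767/100, d_3 = (M_4 - M_3)/(6h_3) = 767/300. So s'(6) = -2567/300.

-8.5567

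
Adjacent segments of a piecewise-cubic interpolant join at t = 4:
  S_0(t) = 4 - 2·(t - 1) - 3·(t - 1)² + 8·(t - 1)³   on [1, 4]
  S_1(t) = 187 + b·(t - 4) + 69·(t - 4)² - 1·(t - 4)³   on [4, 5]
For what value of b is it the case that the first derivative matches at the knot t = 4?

S_0'(t) = -2 - 6·(t - 1) + 24·(t - 1)², so S_0'(4) = 196. On the right, S_1'(4) = b, so b = 196.

196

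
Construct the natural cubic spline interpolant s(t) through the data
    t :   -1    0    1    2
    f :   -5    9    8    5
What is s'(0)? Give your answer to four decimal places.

6.2667

With m_i denoting the second derivative at x_i, h_i = 1, 1, 1, and Δ_i = (y_(i+1) − y_i)/h_i = 14, -1, -3:
  1·m_0 + 4·m_1 + 1·m_2 = 6(Δ_1 - Δ_0) = -90
  1·m_1 + 4·m_2 + 1·m_3 = 6(Δ_2 - Δ_1) = -12
Natural end conditions: m_0 = m_3 = 0.
Solving: m_0 = 0, m_1 = -116/5, m_2 = 14/5, m_3 = 0.
On [0, 1], s'(t) = b_1 + 2c_1·t + 3d_1·t² with b_1 = Δ_1 - h_1(2m_1 + m_2)/6 = 94/15, c_1 = m_1/2 = -58/5, d_1 = (m_2 - m_1)/(6h_1) = 13/3. So s'(0) = 94/15.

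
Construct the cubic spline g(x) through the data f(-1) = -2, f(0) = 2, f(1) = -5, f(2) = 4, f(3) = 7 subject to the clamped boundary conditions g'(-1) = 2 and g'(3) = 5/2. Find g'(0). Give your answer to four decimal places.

-2.7768

With M_i denoting the second derivative at x_i, h_i = 1, 1, 1, 1, and Δ_i = (y_(i+1) − y_i)/h_i = 4, -7, 9, 3:
  1·M_0 + 4·M_1 + 1·M_2 = 6(Δ_1 - Δ_0) = -66
  1·M_1 + 4·M_2 + 1·M_3 = 6(Δ_2 - Δ_1) = 96
  1·M_2 + 4·M_3 + 1·M_4 = 6(Δ_3 - Δ_2) = -36
Clamped end conditions give two more equations: 2h_0·M_0 + h_0·M_1 = 6(Δ_0 - g'(-1)) = 12 and h_3·M_3 + 2h_3·M_4 = 6(g'(3) - Δ_3) = -3.
Hence M_0 = 1207/56, M_1 = -871/28, M_2 = 295/8, M_3 = -571/28, M_4 = 487/56.
On [0, 1], g'(x) = b_1 + 2c_1·x + 3d_1·x² with b_1 = Δ_1 - h_1(2M_1 + M_2)/6 = -311/112, c_1 = M_1/2 = -871/56, d_1 = (M_2 - M_1)/(6h_1) = 1269/112. So g'(0) = -311/112.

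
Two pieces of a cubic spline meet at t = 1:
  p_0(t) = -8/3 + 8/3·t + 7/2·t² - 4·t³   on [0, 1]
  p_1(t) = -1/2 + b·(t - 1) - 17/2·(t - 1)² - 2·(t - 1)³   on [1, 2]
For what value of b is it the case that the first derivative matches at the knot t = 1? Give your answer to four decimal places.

-2.3333

p_0'(t) = 8/3 + 7·t - 12·t², so p_0'(1) = -7/3. On the right, p_1'(1) = b, so b = -7/3.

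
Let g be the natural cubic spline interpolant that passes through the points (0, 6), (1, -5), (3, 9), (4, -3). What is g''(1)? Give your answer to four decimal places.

Put M_i = g'' at the i-th knot. Here h = (1, 2, 1) and Δ = (-11, 7, -12), so the interior equations h_(i-1)·M_(i-1) + 2(h_(i-1)+h_i)·M_i + h_i·M_(i+1) = 6(Δ_i − Δ_(i-1)) read
  1·M_0 + 6·M_1 + 2·M_2 = 6(Δ_1 - Δ_0) = 108
  2·M_1 + 6·M_2 + 1·M_3 = 6(Δ_2 - Δ_1) = -114
Natural end conditions: M_0 = M_3 = 0.
Hence M_0 = 0, M_1 = 219/8, M_2 = -225/8, M_3 = 0.

27.3750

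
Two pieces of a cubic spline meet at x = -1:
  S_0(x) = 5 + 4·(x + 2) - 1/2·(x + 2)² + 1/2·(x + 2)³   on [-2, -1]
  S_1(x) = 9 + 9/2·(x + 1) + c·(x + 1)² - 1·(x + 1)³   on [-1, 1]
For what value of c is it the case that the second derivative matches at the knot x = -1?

S_0''(x) = -1 + 3·(x + 2), so S_0''(-1) = 2. On the right, S_1''(-1) = 2c, so c = 1.

1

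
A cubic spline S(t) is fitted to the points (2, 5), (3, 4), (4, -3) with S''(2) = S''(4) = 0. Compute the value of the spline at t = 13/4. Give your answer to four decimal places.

2.7422

With M_i denoting the second derivative at x_i, h_i = 1, 1, and Δ_i = (y_(i+1) − y_i)/h_i = -1, -7:
  1·M_0 + 4·M_1 + 1·M_2 = 6(Δ_1 - Δ_0) = -36
Natural end conditions: M_0 = M_2 = 0.
Hence M_0 = 0, M_1 = -9, M_2 = 0.
On [3, 4], S(t) = 4 - 4·(t - 3) - 9/2·(t - 3)² + 3/2·(t - 3)³.
With (t - 3) = 1/4: S(13/4) = 351/128.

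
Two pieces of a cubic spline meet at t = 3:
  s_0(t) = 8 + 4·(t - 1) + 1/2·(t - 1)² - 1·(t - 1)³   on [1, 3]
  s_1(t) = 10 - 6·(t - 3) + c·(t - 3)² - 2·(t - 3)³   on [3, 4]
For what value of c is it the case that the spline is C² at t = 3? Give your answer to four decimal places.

-5.5000

s_0''(t) = 1 - 6·(t - 1), so s_0''(3) = -11. On the right, s_1''(3) = 2c, so c = -11/2.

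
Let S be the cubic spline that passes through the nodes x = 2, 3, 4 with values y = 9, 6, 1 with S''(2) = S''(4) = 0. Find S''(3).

Write m_i for S''(x_i). With h_i = 1, 1 and divided differences Δ_i = -3, -5, the continuity of S' gives the tridiagonal system
  1·m_0 + 4·m_1 + 1·m_2 = 6(Δ_1 - Δ_0) = -12
Natural end conditions: m_0 = m_2 = 0.
Solving the tridiagonal system: m_0 = 0, m_1 = -3, m_2 = 0.

-3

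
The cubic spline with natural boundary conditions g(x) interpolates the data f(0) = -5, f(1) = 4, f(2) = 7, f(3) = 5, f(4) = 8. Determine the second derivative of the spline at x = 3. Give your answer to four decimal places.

With σ_i denoting the second derivative at x_i, h_i = 1, 1, 1, 1, and Δ_i = (y_(i+1) − y_i)/h_i = 9, 3, -2, 3:
  1·σ_0 + 4·σ_1 + 1·σ_2 = 6(Δ_1 - Δ_0) = -36
  1·σ_1 + 4·σ_2 + 1·σ_3 = 6(Δ_2 - Δ_1) = -30
  1·σ_2 + 4·σ_3 + 1·σ_4 = 6(Δ_3 - Δ_2) = 30
Natural end conditions: σ_0 = σ_4 = 0.
Hence σ_0 = 0, σ_1 = -195/28, σ_2 = -57/7, σ_3 = 267/28, σ_4 = 0.

9.5357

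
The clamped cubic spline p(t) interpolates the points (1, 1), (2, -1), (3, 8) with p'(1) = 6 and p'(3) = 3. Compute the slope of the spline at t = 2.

With M_i denoting the second derivative at x_i, h_i = 1, 1, and Δ_i = (y_(i+1) − y_i)/h_i = -2, 9:
  1·M_0 + 4·M_1 + 1·M_2 = 6(Δ_1 - Δ_0) = 66
Clamped end conditions give two more equations: 2h_0·M_0 + h_0·M_1 = 6(Δ_0 - p'(1)) = -48 and h_1·M_1 + 2h_1·M_2 = 6(p'(3) - Δ_1) = -36.
Solving: M_0 = -42, M_1 = 36, M_2 = -36.
On [2, 3], p'(t) = b_1 + 2c_1·(t - 2) + 3d_1·(t - 2)² with b_1 = Δ_1 - h_1(2M_1 + M_2)/6 = 3, c_1 = M_1/2 = 18, d_1 = (M_2 - M_1)/(6h_1) = -12. So p'(2) = 3.

3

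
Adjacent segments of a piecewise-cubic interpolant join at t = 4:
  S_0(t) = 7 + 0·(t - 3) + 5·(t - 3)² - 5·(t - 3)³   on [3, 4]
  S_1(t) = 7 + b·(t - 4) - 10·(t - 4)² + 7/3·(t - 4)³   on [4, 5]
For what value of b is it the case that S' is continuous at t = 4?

-5

S_0'(t) = 0 + 10·(t - 3) - 15·(t - 3)², so S_0'(4) = -5. On the right, S_1'(4) = b, so b = -5.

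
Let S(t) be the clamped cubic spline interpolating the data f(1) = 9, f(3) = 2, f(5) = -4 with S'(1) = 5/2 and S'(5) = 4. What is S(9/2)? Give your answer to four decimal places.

-4.7969

With M_i denoting the second derivative at x_i, h_i = 2, 2, and Δ_i = (y_(i+1) − y_i)/h_i = -7/2, -3:
  2·M_0 + 8·M_1 + 2·M_2 = 6(Δ_1 - Δ_0) = 3
Clamped end conditions give two more equations: 2h_0·M_0 + h_0·M_1 = 6(Δ_0 - S'(1)) = -36 and h_1·M_1 + 2h_1·M_2 = 6(S'(5) - Δ_1) = 42.
Solving the tridiagonal system: M_0 = -9, M_1 = 0, M_2 = 21/2.
On [3, 5], S(t) = 2 - 13/2·(t - 3) + 0·(t - 3)² + 7/8·(t - 3)³.
With (t - 3) = 3/2: S(9/2) = -307/64.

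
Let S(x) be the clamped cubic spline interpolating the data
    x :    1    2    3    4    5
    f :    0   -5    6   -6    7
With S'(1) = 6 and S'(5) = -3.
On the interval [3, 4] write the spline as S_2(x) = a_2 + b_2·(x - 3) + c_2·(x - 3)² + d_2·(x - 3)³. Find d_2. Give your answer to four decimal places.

23.8929

Let σ_i = S''(x_i). Step sizes h_i = 1, 1, 1, 1; slopes of the chords Δ_i = (y_(i+1) - y_i)/h_i = -5, 11, -12, 13.
  1·σ_0 + 4·σ_1 + 1·σ_2 = 6(Δ_1 - Δ_0) = 96
  1·σ_1 + 4·σ_2 + 1·σ_3 = 6(Δ_2 - Δ_1) = -138
  1·σ_2 + 4·σ_3 + 1·σ_4 = 6(Δ_3 - Δ_2) = 150
Clamped end conditions give two more equations: 2h_0·σ_0 + h_0·σ_1 = 6(Δ_0 - S'(1)) = -66 and h_3·σ_3 + 2h_3·σ_4 = 6(S'(5) - Δ_3) = -96.
Forward elimination and back-substitution give σ_0 = -855/14, σ_1 = 393/7, σ_2 = -135/2, σ_3 = 531/7, σ_4 = -1203/14.
On [3, 4], with S_2(x) = a_2 + b_2·(x - 3) + c_2·(x - 3)² + d_2·(x - 3)³: c_2 = σ_2/2 = -135/4, d_2 = (σ_3 - σ_2)/(6h_2) = 669/28, b_2 = Δ_2 - h_2(2σ_2 + σ_3)/6 = -15/7.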